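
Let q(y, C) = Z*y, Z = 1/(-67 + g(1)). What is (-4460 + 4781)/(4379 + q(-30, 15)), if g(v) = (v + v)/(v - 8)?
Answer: 16799/229191 ≈ 0.073297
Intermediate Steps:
g(v) = 2*v/(-8 + v) (g(v) = (2*v)/(-8 + v) = 2*v/(-8 + v))
Z = -7/471 (Z = 1/(-67 + 2*1/(-8 + 1)) = 1/(-67 + 2*1/(-7)) = 1/(-67 + 2*1*(-⅐)) = 1/(-67 - 2/7) = 1/(-471/7) = -7/471 ≈ -0.014862)
q(y, C) = -7*y/471
(-4460 + 4781)/(4379 + q(-30, 15)) = (-4460 + 4781)/(4379 - 7/471*(-30)) = 321/(4379 + 70/157) = 321/(687573/157) = 321*(157/687573) = 16799/229191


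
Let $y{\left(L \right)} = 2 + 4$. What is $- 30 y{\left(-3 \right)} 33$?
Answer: $-5940$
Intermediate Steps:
$y{\left(L \right)} = 6$
$- 30 y{\left(-3 \right)} 33 = \left(-30\right) 6 \cdot 33 = \left(-180\right) 33 = -5940$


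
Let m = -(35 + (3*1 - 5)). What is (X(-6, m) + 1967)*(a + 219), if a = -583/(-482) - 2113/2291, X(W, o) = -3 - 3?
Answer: 474857257965/1104262 ≈ 4.3002e+5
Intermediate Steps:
m = -33 (m = -(35 + (3 - 5)) = -(35 - 2) = -1*33 = -33)
X(W, o) = -6
a = 317187/1104262 (a = -583*(-1/482) - 2113*1/2291 = 583/482 - 2113/2291 = 317187/1104262 ≈ 0.28724)
(X(-6, m) + 1967)*(a + 219) = (-6 + 1967)*(317187/1104262 + 219) = 1961*(242150565/1104262) = 474857257965/1104262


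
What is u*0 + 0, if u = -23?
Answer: 0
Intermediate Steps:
u*0 + 0 = -23*0 + 0 = 0 + 0 = 0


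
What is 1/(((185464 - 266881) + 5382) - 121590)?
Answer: -1/197625 ≈ -5.0601e-6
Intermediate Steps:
1/(((185464 - 266881) + 5382) - 121590) = 1/((-81417 + 5382) - 121590) = 1/(-76035 - 121590) = 1/(-197625) = -1/197625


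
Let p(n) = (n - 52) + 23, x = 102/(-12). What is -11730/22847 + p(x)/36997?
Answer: -869663145/1690540918 ≈ -0.51443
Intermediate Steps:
x = -17/2 (x = 102*(-1/12) = -17/2 ≈ -8.5000)
p(n) = -29 + n (p(n) = (-52 + n) + 23 = -29 + n)
-11730/22847 + p(x)/36997 = -11730/22847 + (-29 - 17/2)/36997 = -11730*1/22847 - 75/2*1/36997 = -11730/22847 - 75/73994 = -869663145/1690540918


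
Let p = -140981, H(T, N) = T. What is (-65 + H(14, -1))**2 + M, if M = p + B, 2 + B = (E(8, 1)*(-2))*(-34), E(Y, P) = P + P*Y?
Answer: -137770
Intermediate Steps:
B = 610 (B = -2 + ((1*(1 + 8))*(-2))*(-34) = -2 + ((1*9)*(-2))*(-34) = -2 + (9*(-2))*(-34) = -2 - 18*(-34) = -2 + 612 = 610)
M = -140371 (M = -140981 + 610 = -140371)
(-65 + H(14, -1))**2 + M = (-65 + 14)**2 - 140371 = (-51)**2 - 140371 = 2601 - 140371 = -137770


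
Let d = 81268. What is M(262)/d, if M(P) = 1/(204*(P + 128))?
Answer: 1/6465682080 ≈ 1.5466e-10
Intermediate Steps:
M(P) = 1/(26112 + 204*P) (M(P) = 1/(204*(128 + P)) = 1/(26112 + 204*P))
M(262)/d = (1/(204*(128 + 262)))/81268 = ((1/204)/390)*(1/81268) = ((1/204)*(1/390))*(1/81268) = (1/79560)*(1/81268) = 1/6465682080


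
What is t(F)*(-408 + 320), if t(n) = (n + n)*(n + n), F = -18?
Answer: -114048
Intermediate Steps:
t(n) = 4*n**2 (t(n) = (2*n)*(2*n) = 4*n**2)
t(F)*(-408 + 320) = (4*(-18)**2)*(-408 + 320) = (4*324)*(-88) = 1296*(-88) = -114048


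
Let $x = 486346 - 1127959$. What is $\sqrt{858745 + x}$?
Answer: $2 \sqrt{54283} \approx 465.97$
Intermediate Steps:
$x = -641613$ ($x = 486346 - 1127959 = -641613$)
$\sqrt{858745 + x} = \sqrt{858745 - 641613} = \sqrt{217132} = 2 \sqrt{54283}$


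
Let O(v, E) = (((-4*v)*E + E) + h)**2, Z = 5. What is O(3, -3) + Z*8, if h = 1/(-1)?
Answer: 1064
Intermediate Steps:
h = -1
O(v, E) = (-1 + E - 4*E*v)**2 (O(v, E) = (((-4*v)*E + E) - 1)**2 = ((-4*E*v + E) - 1)**2 = ((E - 4*E*v) - 1)**2 = (-1 + E - 4*E*v)**2)
O(3, -3) + Z*8 = (1 - 1*(-3) + 4*(-3)*3)**2 + 5*8 = (1 + 3 - 36)**2 + 40 = (-32)**2 + 40 = 1024 + 40 = 1064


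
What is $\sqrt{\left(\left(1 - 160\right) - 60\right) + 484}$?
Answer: $\sqrt{265} \approx 16.279$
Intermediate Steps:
$\sqrt{\left(\left(1 - 160\right) - 60\right) + 484} = \sqrt{\left(-159 - 60\right) + 484} = \sqrt{-219 + 484} = \sqrt{265}$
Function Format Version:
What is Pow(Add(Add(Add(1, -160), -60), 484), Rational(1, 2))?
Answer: Pow(265, Rational(1, 2)) ≈ 16.279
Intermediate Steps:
Pow(Add(Add(Add(1, -160), -60), 484), Rational(1, 2)) = Pow(Add(Add(-159, -60), 484), Rational(1, 2)) = Pow(Add(-219, 484), Rational(1, 2)) = Pow(265, Rational(1, 2))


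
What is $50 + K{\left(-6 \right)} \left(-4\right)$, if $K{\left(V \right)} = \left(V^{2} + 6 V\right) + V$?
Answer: $74$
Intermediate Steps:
$K{\left(V \right)} = V^{2} + 7 V$
$50 + K{\left(-6 \right)} \left(-4\right) = 50 + - 6 \left(7 - 6\right) \left(-4\right) = 50 + \left(-6\right) 1 \left(-4\right) = 50 - -24 = 50 + 24 = 74$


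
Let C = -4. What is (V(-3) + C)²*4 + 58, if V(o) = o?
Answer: 254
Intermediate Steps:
(V(-3) + C)²*4 + 58 = (-3 - 4)²*4 + 58 = (-7)²*4 + 58 = 49*4 + 58 = 196 + 58 = 254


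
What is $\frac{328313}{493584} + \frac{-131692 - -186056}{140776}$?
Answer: $\frac{9131473933}{8685597648} \approx 1.0513$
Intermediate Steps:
$\frac{328313}{493584} + \frac{-131692 - -186056}{140776} = 328313 \cdot \frac{1}{493584} + \left(-131692 + 186056\right) \frac{1}{140776} = \frac{328313}{493584} + 54364 \cdot \frac{1}{140776} = \frac{328313}{493584} + \frac{13591}{35194} = \frac{9131473933}{8685597648}$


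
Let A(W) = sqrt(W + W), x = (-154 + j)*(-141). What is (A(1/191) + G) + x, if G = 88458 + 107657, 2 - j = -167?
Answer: 194000 + sqrt(382)/191 ≈ 1.9400e+5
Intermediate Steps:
j = 169 (j = 2 - 1*(-167) = 2 + 167 = 169)
x = -2115 (x = (-154 + 169)*(-141) = 15*(-141) = -2115)
A(W) = sqrt(2)*sqrt(W) (A(W) = sqrt(2*W) = sqrt(2)*sqrt(W))
G = 196115
(A(1/191) + G) + x = (sqrt(2)*sqrt(1/191) + 196115) - 2115 = (sqrt(2)*(sqrt(191)/191) + 196115) - 2115 = (sqrt(382)/191 + 196115) - 2115 = (196115 + sqrt(382)/191) - 2115 = 194000 + sqrt(382)/191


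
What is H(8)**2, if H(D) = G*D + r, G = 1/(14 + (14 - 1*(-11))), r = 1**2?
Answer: 2209/1521 ≈ 1.4523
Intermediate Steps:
r = 1
G = 1/39 (G = 1/(14 + (14 + 11)) = 1/(14 + 25) = 1/39 ≈ 0.025641)
H(D) = 1 + D/39 (H(D) = D/39 + 1 = 1 + D/39)
H(8)**2 = (1 + (1/39)*8)**2 = (1 + 8/39)**2 = (47/39)**2 = 2209/1521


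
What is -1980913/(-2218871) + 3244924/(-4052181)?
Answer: 826950260449/8991266907651 ≈ 0.091973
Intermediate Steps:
-1980913/(-2218871) + 3244924/(-4052181) = -1980913*(-1/2218871) + 3244924*(-1/4052181) = 1980913/2218871 - 3244924/4052181 = 826950260449/8991266907651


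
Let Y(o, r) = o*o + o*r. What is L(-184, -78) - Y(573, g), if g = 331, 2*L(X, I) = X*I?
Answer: -510816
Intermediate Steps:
L(X, I) = I*X/2 (L(X, I) = (X*I)/2 = (I*X)/2 = I*X/2)
Y(o, r) = o² + o*r
L(-184, -78) - Y(573, g) = (½)*(-78)*(-184) - 573*(573 + 331) = 7176 - 573*904 = 7176 - 1*517992 = 7176 - 517992 = -510816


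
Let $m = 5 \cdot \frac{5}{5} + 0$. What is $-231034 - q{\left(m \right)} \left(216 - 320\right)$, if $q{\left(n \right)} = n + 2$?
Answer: $-230306$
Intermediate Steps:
$m = 5$ ($m = 5 \cdot 5 \cdot \frac{1}{5} + 0 = 5 \cdot 1 + 0 = 5 + 0 = 5$)
$q{\left(n \right)} = 2 + n$
$-231034 - q{\left(m \right)} \left(216 - 320\right) = -231034 - \left(2 + 5\right) \left(216 - 320\right) = -231034 - 7 \left(-104\right) = -231034 - -728 = -231034 + 728 = -230306$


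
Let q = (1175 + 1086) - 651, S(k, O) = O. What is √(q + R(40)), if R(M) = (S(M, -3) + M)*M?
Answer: √3090 ≈ 55.588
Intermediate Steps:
q = 1610 (q = 2261 - 651 = 1610)
R(M) = M*(-3 + M) (R(M) = (-3 + M)*M = M*(-3 + M))
√(q + R(40)) = √(1610 + 40*(-3 + 40)) = √(1610 + 40*37) = √(1610 + 1480) = √3090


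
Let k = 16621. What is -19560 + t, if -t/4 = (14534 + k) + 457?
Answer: -146008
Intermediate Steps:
t = -126448 (t = -4*((14534 + 16621) + 457) = -4*(31155 + 457) = -4*31612 = -126448)
-19560 + t = -19560 - 126448 = -146008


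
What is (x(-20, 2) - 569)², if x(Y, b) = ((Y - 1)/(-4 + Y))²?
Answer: 1322558689/4096 ≈ 3.2289e+5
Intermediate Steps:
x(Y, b) = (-1 + Y)²/(-4 + Y)² (x(Y, b) = ((-1 + Y)/(-4 + Y))² = (-1 + Y)²/(-4 + Y)²)
(x(-20, 2) - 569)² = ((-1 - 20)²/(-4 - 20)² - 569)² = ((-21)²/(-24)² - 569)² = (441*(1/576) - 569)² = (49/64 - 569)² = (-36367/64)² = 1322558689/4096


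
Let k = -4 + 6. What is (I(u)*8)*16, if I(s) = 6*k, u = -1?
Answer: 1536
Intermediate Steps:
k = 2
I(s) = 12 (I(s) = 6*2 = 12)
(I(u)*8)*16 = (12*8)*16 = 96*16 = 1536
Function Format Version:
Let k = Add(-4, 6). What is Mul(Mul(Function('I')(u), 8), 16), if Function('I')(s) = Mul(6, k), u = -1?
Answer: 1536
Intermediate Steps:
k = 2
Function('I')(s) = 12 (Function('I')(s) = Mul(6, 2) = 12)
Mul(Mul(Function('I')(u), 8), 16) = Mul(Mul(12, 8), 16) = Mul(96, 16) = 1536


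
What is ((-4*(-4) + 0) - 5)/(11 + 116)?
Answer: 11/127 ≈ 0.086614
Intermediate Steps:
((-4*(-4) + 0) - 5)/(11 + 116) = ((16 + 0) - 5)/127 = (16 - 5)/127 = (1/127)*11 = 11/127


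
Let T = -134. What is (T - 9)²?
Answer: 20449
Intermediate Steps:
(T - 9)² = (-134 - 9)² = (-143)² = 20449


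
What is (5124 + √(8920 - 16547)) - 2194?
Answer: 2930 + I*√7627 ≈ 2930.0 + 87.333*I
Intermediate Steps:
(5124 + √(8920 - 16547)) - 2194 = (5124 + √(-7627)) - 2194 = (5124 + I*√7627) - 2194 = 2930 + I*√7627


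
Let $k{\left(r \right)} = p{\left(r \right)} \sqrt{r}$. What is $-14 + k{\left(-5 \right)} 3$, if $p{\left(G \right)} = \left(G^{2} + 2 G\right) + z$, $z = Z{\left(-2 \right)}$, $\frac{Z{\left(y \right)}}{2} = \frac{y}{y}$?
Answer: $-14 + 51 i \sqrt{5} \approx -14.0 + 114.04 i$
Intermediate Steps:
$Z{\left(y \right)} = 2$ ($Z{\left(y \right)} = 2 \frac{y}{y} = 2 \cdot 1 = 2$)
$z = 2$
$p{\left(G \right)} = 2 + G^{2} + 2 G$ ($p{\left(G \right)} = \left(G^{2} + 2 G\right) + 2 = 2 + G^{2} + 2 G$)
$k{\left(r \right)} = \sqrt{r} \left(2 + r^{2} + 2 r\right)$ ($k{\left(r \right)} = \left(2 + r^{2} + 2 r\right) \sqrt{r} = \sqrt{r} \left(2 + r^{2} + 2 r\right)$)
$-14 + k{\left(-5 \right)} 3 = -14 + \sqrt{-5} \left(2 + \left(-5\right)^{2} + 2 \left(-5\right)\right) 3 = -14 + i \sqrt{5} \left(2 + 25 - 10\right) 3 = -14 + i \sqrt{5} \cdot 17 \cdot 3 = -14 + 17 i \sqrt{5} \cdot 3 = -14 + 51 i \sqrt{5}$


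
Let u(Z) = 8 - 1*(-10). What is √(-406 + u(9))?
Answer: 2*I*√97 ≈ 19.698*I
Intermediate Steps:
u(Z) = 18 (u(Z) = 8 + 10 = 18)
√(-406 + u(9)) = √(-406 + 18) = √(-388) = 2*I*√97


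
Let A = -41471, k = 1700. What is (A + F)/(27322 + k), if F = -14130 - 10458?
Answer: -9437/4146 ≈ -2.2762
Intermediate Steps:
F = -24588
(A + F)/(27322 + k) = (-41471 - 24588)/(27322 + 1700) = -66059/29022 = -66059*1/29022 = -9437/4146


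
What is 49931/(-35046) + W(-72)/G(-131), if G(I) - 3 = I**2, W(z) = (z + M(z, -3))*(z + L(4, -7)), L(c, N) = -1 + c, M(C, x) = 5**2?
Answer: -371680753/300764772 ≈ -1.2358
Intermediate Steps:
M(C, x) = 25
W(z) = (3 + z)*(25 + z) (W(z) = (z + 25)*(z + (-1 + 4)) = (25 + z)*(z + 3) = (25 + z)*(3 + z) = (3 + z)*(25 + z))
G(I) = 3 + I**2
49931/(-35046) + W(-72)/G(-131) = 49931/(-35046) + (75 + (-72)**2 + 28*(-72))/(3 + (-131)**2) = 49931*(-1/35046) + (75 + 5184 - 2016)/(3 + 17161) = -49931/35046 + 3243/17164 = -371680753/300764772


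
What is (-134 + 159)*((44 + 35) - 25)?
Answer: 1350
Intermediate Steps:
(-134 + 159)*((44 + 35) - 25) = 25*(79 - 25) = 25*54 = 1350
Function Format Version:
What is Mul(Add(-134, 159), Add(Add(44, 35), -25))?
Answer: 1350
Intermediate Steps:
Mul(Add(-134, 159), Add(Add(44, 35), -25)) = Mul(25, Add(79, -25)) = Mul(25, 54) = 1350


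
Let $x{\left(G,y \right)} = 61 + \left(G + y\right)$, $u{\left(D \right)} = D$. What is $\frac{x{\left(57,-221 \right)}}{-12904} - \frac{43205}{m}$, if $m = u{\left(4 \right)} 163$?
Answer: $- \frac{139362541}{2103352} \approx -66.257$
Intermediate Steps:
$x{\left(G,y \right)} = 61 + G + y$
$m = 652$ ($m = 4 \cdot 163 = 652$)
$\frac{x{\left(57,-221 \right)}}{-12904} - \frac{43205}{m} = \frac{61 + 57 - 221}{-12904} - \frac{43205}{652} = \left(-103\right) \left(- \frac{1}{12904}\right) - \frac{43205}{652} = \frac{103}{12904} - \frac{43205}{652} = - \frac{139362541}{2103352}$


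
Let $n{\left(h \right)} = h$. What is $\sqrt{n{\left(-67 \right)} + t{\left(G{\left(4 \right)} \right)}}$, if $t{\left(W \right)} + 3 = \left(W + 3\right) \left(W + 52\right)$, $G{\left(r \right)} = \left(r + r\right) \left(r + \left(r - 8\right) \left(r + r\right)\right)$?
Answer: $\sqrt{37942} \approx 194.79$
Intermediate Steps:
$G{\left(r \right)} = 2 r \left(r + 2 r \left(-8 + r\right)\right)$ ($G{\left(r \right)} = 2 r \left(r + \left(-8 + r\right) 2 r\right) = 2 r \left(r + 2 r \left(-8 + r\right)\right)$)
$t{\left(W \right)} = -3 + \left(3 + W\right) \left(52 + W\right)$ ($t{\left(W \right)} = -3 + \left(W + 3\right) \left(W + 52\right) = -3 + \left(3 + W\right) \left(52 + W\right)$)
$\sqrt{n{\left(-67 \right)} + t{\left(G{\left(4 \right)} \right)}} = \sqrt{-67 + \left(153 + \left(4^{2} \left(-30 + 4 \cdot 4\right)\right)^{2} + 55 \cdot 4^{2} \left(-30 + 4 \cdot 4\right)\right)} = \sqrt{-67 + \left(153 + \left(16 \left(-30 + 16\right)\right)^{2} + 55 \cdot 16 \left(-30 + 16\right)\right)} = \sqrt{-67 + \left(153 + \left(16 \left(-14\right)\right)^{2} + 55 \cdot 16 \left(-14\right)\right)} = \sqrt{-67 + \left(153 + \left(-224\right)^{2} + 55 \left(-224\right)\right)} = \sqrt{-67 + \left(153 + 50176 - 12320\right)} = \sqrt{-67 + 38009} = \sqrt{37942}$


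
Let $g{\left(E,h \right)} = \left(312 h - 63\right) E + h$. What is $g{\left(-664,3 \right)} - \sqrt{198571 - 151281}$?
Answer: $-579669 - \sqrt{47290} \approx -5.7989 \cdot 10^{5}$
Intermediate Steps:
$g{\left(E,h \right)} = h + E \left(-63 + 312 h\right)$ ($g{\left(E,h \right)} = \left(-63 + 312 h\right) E + h = E \left(-63 + 312 h\right) + h = h + E \left(-63 + 312 h\right)$)
$g{\left(-664,3 \right)} - \sqrt{198571 - 151281} = \left(3 - -41832 + 312 \left(-664\right) 3\right) - \sqrt{198571 - 151281} = \left(3 + 41832 - 621504\right) - \sqrt{47290} = -579669 - \sqrt{47290}$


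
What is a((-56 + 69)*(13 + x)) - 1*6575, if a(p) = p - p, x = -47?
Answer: -6575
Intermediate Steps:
a(p) = 0
a((-56 + 69)*(13 + x)) - 1*6575 = 0 - 1*6575 = 0 - 6575 = -6575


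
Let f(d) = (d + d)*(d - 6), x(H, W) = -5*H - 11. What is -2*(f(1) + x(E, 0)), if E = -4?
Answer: 2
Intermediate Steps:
x(H, W) = -11 - 5*H
f(d) = 2*d*(-6 + d) (f(d) = (2*d)*(-6 + d) = 2*d*(-6 + d))
-2*(f(1) + x(E, 0)) = -2*(2*1*(-6 + 1) + (-11 - 5*(-4))) = -2*(2*1*(-5) + (-11 + 20)) = -2*(-10 + 9) = -2*(-1) = 2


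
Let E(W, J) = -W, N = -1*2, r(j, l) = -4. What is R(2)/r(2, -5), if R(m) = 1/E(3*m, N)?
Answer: 1/24 ≈ 0.041667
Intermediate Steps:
N = -2
R(m) = -1/(3*m) (R(m) = 1/(-3*m) = -1/(3*m))
R(2)/r(2, -5) = (-1/3/2)/(-4) = -(-1)/(12*2) = -1/4*(-1/6) = 1/24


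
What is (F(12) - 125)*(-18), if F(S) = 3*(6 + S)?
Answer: 1278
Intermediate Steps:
F(S) = 18 + 3*S
(F(12) - 125)*(-18) = ((18 + 3*12) - 125)*(-18) = ((18 + 36) - 125)*(-18) = (54 - 125)*(-18) = -71*(-18) = 1278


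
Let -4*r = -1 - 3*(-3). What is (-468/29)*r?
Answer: 936/29 ≈ 32.276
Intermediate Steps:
r = -2 (r = -(-1 - 3*(-3))/4 = -(-1 + 9)/4 = -¼*8 = -2)
(-468/29)*r = -468/29*(-2) = 936/29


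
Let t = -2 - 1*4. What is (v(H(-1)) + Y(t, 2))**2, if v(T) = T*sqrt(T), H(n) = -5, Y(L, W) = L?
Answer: -89 + 60*I*sqrt(5) ≈ -89.0 + 134.16*I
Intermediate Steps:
t = -6 (t = -2 - 4 = -6)
v(T) = T**(3/2)
(v(H(-1)) + Y(t, 2))**2 = ((-5)**(3/2) - 6)**2 = (-5*I*sqrt(5) - 6)**2 = (-6 - 5*I*sqrt(5))**2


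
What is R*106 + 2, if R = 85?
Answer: 9012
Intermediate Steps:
R*106 + 2 = 85*106 + 2 = 9010 + 2 = 9012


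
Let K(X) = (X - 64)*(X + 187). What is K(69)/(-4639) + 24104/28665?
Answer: 75127256/132976935 ≈ 0.56496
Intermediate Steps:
K(X) = (-64 + X)*(187 + X)
K(69)/(-4639) + 24104/28665 = (-11968 + 69² + 123*69)/(-4639) + 24104/28665 = (-11968 + 4761 + 8487)*(-1/4639) + 24104*(1/28665) = 1280*(-1/4639) + 24104/28665 = -1280/4639 + 24104/28665 = 75127256/132976935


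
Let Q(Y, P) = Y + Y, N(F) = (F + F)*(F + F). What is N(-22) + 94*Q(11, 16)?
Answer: 4004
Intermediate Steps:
N(F) = 4*F² (N(F) = (2*F)*(2*F) = 4*F²)
Q(Y, P) = 2*Y
N(-22) + 94*Q(11, 16) = 4*(-22)² + 94*(2*11) = 4*484 + 94*22 = 1936 + 2068 = 4004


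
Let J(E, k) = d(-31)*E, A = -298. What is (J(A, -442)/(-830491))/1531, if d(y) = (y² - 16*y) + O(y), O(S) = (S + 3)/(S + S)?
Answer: 13463938/39415933351 ≈ 0.00034159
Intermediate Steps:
O(S) = (3 + S)/(2*S) (O(S) = (3 + S)/((2*S)) = (3 + S)*(1/(2*S)) = (3 + S)/(2*S))
d(y) = y² - 16*y + (3 + y)/(2*y) (d(y) = (y² - 16*y) + (3 + y)/(2*y) = y² - 16*y + (3 + y)/(2*y))
J(E, k) = 45181*E/31 (J(E, k) = ((½)*(3 - 31 + 2*(-31)²*(-16 - 31))/(-31))*E = ((½)*(-1/31)*(3 - 31 + 2*961*(-47)))*E = ((½)*(-1/31)*(3 - 31 - 90334))*E = ((½)*(-1/31)*(-90362))*E = 45181*E/31)
(J(A, -442)/(-830491))/1531 = (((45181/31)*(-298))/(-830491))/1531 = -13463938/31*(-1/830491)*(1/1531) = (13463938/25745221)*(1/1531) = 13463938/39415933351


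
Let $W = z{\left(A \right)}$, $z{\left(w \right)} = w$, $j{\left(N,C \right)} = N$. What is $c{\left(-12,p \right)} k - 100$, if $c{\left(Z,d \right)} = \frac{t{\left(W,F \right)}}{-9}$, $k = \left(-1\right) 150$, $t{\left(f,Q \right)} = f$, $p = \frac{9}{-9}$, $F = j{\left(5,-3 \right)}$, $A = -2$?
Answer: $- \frac{400}{3} \approx -133.33$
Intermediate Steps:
$W = -2$
$F = 5$
$p = -1$ ($p = 9 \left(- \frac{1}{9}\right) = -1$)
$k = -150$
$c{\left(Z,d \right)} = \frac{2}{9}$ ($c{\left(Z,d \right)} = - \frac{2}{-9} = \left(-2\right) \left(- \frac{1}{9}\right) = \frac{2}{9}$)
$c{\left(-12,p \right)} k - 100 = \frac{2}{9} \left(-150\right) - 100 = - \frac{100}{3} - 100 = - \frac{400}{3}$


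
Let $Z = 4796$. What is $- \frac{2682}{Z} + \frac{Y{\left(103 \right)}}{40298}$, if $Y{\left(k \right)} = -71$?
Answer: $- \frac{13552469}{24158651} \approx -0.56098$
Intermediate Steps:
$- \frac{2682}{Z} + \frac{Y{\left(103 \right)}}{40298} = - \frac{2682}{4796} - \frac{71}{40298} = \left(-2682\right) \frac{1}{4796} - \frac{71}{40298} = - \frac{1341}{2398} - \frac{71}{40298} = - \frac{13552469}{24158651}$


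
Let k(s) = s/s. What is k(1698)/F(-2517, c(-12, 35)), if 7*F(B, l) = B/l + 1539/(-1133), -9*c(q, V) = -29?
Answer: -229999/25710480 ≈ -0.0089457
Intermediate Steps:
c(q, V) = 29/9 (c(q, V) = -1/9*(-29) = 29/9)
F(B, l) = -1539/7931 + B/(7*l) (F(B, l) = (B/l + 1539/(-1133))/7 = (B/l + 1539*(-1/1133))/7 = (B/l - 1539/1133)/7 = (-1539/1133 + B/l)/7 = -1539/7931 + B/(7*l))
k(s) = 1
k(1698)/F(-2517, c(-12, 35)) = 1/(-1539/7931 + (1/7)*(-2517)/(29/9)) = 1/(-1539/7931 + (1/7)*(-2517)*(9/29)) = 1/(-1539/7931 - 22653/203) = 1/(-25710480/229999) = 1*(-229999/25710480) = -229999/25710480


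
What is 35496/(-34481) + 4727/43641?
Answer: -47796181/51889149 ≈ -0.92112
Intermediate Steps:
35496/(-34481) + 4727/43641 = 35496*(-1/34481) + 4727*(1/43641) = -1224/1189 + 4727/43641 = -47796181/51889149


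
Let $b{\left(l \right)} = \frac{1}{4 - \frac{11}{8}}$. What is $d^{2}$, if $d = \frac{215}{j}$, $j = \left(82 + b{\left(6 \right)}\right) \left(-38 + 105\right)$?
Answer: $\frac{815409}{537405124} \approx 0.0015173$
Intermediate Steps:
$b{\left(l \right)} = \frac{8}{21}$ ($b{\left(l \right)} = \frac{1}{4 - \frac{11}{8}} = \frac{1}{\frac{21}{8}} = \frac{8}{21}$)
$j = \frac{115910}{21}$ ($j = \left(82 + \frac{8}{21}\right) \left(-38 + 105\right) = \frac{1730}{21} \cdot 67 = \frac{115910}{21} \approx 5519.5$)
$d = \frac{903}{23182}$ ($d = \frac{215}{\frac{115910}{21}} = 215 \cdot \frac{21}{115910} = \frac{903}{23182} \approx 0.038953$)
$d^{2} = \left(\frac{903}{23182}\right)^{2} = \frac{815409}{537405124}$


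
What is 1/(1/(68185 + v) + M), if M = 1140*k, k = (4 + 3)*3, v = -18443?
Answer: 49742/1190823481 ≈ 4.1771e-5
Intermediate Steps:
k = 21 (k = 7*3 = 21)
M = 23940 (M = 1140*21 = 23940)
1/(1/(68185 + v) + M) = 1/(1/(68185 - 18443) + 23940) = 1/(1/49742 + 23940) = 1/(1190823481/49742) = 49742/1190823481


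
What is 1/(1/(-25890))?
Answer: -25890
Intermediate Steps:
1/(1/(-25890)) = 1/(-1/25890) = -25890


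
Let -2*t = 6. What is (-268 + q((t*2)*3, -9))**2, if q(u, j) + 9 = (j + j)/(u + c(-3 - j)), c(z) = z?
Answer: 303601/4 ≈ 75900.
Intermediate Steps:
t = -3 (t = -1/2*6 = -3)
q(u, j) = -9 + 2*j/(-3 + u - j) (q(u, j) = -9 + (j + j)/(u + (-3 - j)) = -9 + (2*j)/(-3 + u - j) = -9 + 2*j/(-3 + u - j))
(-268 + q((t*2)*3, -9))**2 = (-268 + (-27 - 11*(-9) + 9*(-3*2*3))/(3 - 9 - (-3*2)*3))**2 = (-268 + (-27 + 99 + 9*(-6*3))/(3 - 9 - (-6)*3))**2 = (-268 + (-27 + 99 + 9*(-18))/(3 - 9 - 1*(-18)))**2 = (-268 + (-27 + 99 - 162)/(3 - 9 + 18))**2 = (-268 - 90/12)**2 = (-268 + (1/12)*(-90))**2 = (-268 - 15/2)**2 = (-551/2)**2 = 303601/4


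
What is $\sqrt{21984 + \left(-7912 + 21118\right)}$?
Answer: $3 \sqrt{3910} \approx 187.59$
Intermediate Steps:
$\sqrt{21984 + \left(-7912 + 21118\right)} = \sqrt{21984 + 13206} = \sqrt{35190} = 3 \sqrt{3910}$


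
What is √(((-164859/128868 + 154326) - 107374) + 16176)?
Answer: √29120639325685/21478 ≈ 251.25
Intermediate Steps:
√(((-164859/128868 + 154326) - 107374) + 16176) = √(((-164859*1/128868 + 154326) - 107374) + 16176) = √(((-54953/42956 + 154326) - 107374) + 16176) = √((6629172703/42956 - 107374) + 16176) = √(2016815159/42956 + 16176) = √(2711671415/42956) = √29120639325685/21478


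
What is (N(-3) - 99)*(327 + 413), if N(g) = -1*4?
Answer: -76220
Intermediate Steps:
N(g) = -4
(N(-3) - 99)*(327 + 413) = (-4 - 99)*(327 + 413) = -103*740 = -76220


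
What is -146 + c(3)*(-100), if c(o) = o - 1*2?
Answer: -246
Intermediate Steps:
c(o) = -2 + o (c(o) = o - 2 = -2 + o)
-146 + c(3)*(-100) = -146 + (-2 + 3)*(-100) = -146 + 1*(-100) = -146 - 100 = -246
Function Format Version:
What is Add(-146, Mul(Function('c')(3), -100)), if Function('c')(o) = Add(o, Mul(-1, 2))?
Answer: -246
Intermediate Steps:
Function('c')(o) = Add(-2, o) (Function('c')(o) = Add(o, -2) = Add(-2, o))
Add(-146, Mul(Function('c')(3), -100)) = Add(-146, Mul(Add(-2, 3), -100)) = Add(-146, Mul(1, -100)) = Add(-146, -100) = -246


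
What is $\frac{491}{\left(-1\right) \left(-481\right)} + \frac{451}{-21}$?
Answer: $- \frac{206620}{10101} \approx -20.455$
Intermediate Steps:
$\frac{491}{\left(-1\right) \left(-481\right)} + \frac{451}{-21} = \frac{491}{481} + 451 \left(- \frac{1}{21}\right) = 491 \cdot \frac{1}{481} - \frac{451}{21} = \frac{491}{481} - \frac{451}{21} = - \frac{206620}{10101}$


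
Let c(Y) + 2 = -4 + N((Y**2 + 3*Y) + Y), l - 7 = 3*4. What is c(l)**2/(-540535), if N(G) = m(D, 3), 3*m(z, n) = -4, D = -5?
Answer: -484/4864815 ≈ -9.9490e-5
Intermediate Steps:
m(z, n) = -4/3 (m(z, n) = (1/3)*(-4) = -4/3)
N(G) = -4/3
l = 19 (l = 7 + 3*4 = 7 + 12 = 19)
c(Y) = -22/3 (c(Y) = -2 + (-4 - 4/3) = -2 - 16/3 = -22/3)
c(l)**2/(-540535) = (-22/3)**2/(-540535) = (484/9)*(-1/540535) = -484/4864815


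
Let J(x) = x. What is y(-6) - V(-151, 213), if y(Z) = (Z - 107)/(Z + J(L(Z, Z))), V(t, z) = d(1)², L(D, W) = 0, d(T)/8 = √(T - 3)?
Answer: 881/6 ≈ 146.83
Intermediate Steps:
d(T) = 8*√(-3 + T) (d(T) = 8*√(T - 3) = 8*√(-3 + T))
V(t, z) = -128 (V(t, z) = (8*√(-3 + 1))² = (8*√(-2))² = (8*(I*√2))² = (8*I*√2)² = -128)
y(Z) = (-107 + Z)/Z (y(Z) = (Z - 107)/(Z + 0) = (-107 + Z)/Z)
y(-6) - V(-151, 213) = (-107 - 6)/(-6) - 1*(-128) = -⅙*(-113) + 128 = 113/6 + 128 = 881/6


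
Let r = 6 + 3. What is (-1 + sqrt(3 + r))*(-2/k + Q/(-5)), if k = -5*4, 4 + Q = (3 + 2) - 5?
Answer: -9/10 + 9*sqrt(3)/5 ≈ 2.2177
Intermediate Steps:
Q = -4 (Q = -4 + ((3 + 2) - 5) = -4 + (5 - 5) = -4 + 0 = -4)
k = -20
r = 9
(-1 + sqrt(3 + r))*(-2/k + Q/(-5)) = (-1 + sqrt(3 + 9))*(-2/(-20) - 4/(-5)) = (-1 + sqrt(12))*(-2*(-1/20) - 4*(-1/5)) = (-1 + 2*sqrt(3))*(1/10 + 4/5) = (-1 + 2*sqrt(3))*(9/10) = -9/10 + 9*sqrt(3)/5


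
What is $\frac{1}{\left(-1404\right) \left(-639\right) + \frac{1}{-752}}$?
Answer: $\frac{752}{674661311} \approx 1.1146 \cdot 10^{-6}$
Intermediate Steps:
$\frac{1}{\left(-1404\right) \left(-639\right) + \frac{1}{-752}} = \frac{1}{897156 - \frac{1}{752}} = \frac{1}{\frac{674661311}{752}} = \frac{752}{674661311}$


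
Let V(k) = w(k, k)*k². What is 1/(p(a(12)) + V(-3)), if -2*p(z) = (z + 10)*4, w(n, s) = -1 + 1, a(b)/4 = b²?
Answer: -1/1172 ≈ -0.00085324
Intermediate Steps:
a(b) = 4*b²
w(n, s) = 0
p(z) = -20 - 2*z (p(z) = -(z + 10)*4/2 = -(10 + z)*4/2 = -(40 + 4*z)/2 = -20 - 2*z)
V(k) = 0 (V(k) = 0*k² = 0)
1/(p(a(12)) + V(-3)) = 1/((-20 - 8*12²) + 0) = 1/((-20 - 8*144) + 0) = 1/((-20 - 2*576) + 0) = 1/((-20 - 1152) + 0) = 1/(-1172 + 0) = 1/(-1172) = -1/1172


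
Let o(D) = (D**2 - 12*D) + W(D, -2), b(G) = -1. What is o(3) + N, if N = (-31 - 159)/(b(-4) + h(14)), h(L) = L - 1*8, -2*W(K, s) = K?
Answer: -133/2 ≈ -66.500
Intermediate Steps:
W(K, s) = -K/2
h(L) = -8 + L (h(L) = L - 8 = -8 + L)
o(D) = D**2 - 25*D/2 (o(D) = (D**2 - 12*D) - D/2 = D**2 - 25*D/2)
N = -38 (N = (-31 - 159)/(-1 + (-8 + 14)) = -190/(-1 + 6) = -190/5 = -190*1/5 = -38)
o(3) + N = (1/2)*3*(-25 + 2*3) - 38 = (1/2)*3*(-25 + 6) - 38 = (1/2)*3*(-19) - 38 = -57/2 - 38 = -133/2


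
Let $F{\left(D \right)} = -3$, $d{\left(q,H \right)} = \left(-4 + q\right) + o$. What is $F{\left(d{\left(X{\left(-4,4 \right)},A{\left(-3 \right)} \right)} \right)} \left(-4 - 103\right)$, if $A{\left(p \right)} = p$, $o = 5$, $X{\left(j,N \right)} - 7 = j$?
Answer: $321$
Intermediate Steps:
$X{\left(j,N \right)} = 7 + j$
$d{\left(q,H \right)} = 1 + q$ ($d{\left(q,H \right)} = \left(-4 + q\right) + 5 = 1 + q$)
$F{\left(d{\left(X{\left(-4,4 \right)},A{\left(-3 \right)} \right)} \right)} \left(-4 - 103\right) = - 3 \left(-4 - 103\right) = \left(-3\right) \left(-107\right) = 321$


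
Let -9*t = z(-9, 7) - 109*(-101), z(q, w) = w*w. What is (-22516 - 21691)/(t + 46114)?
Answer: -132621/134656 ≈ -0.98489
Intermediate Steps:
z(q, w) = w²
t = -3686/3 (t = -(7² - 109*(-101))/9 = -(49 + 11009)/9 = -⅑*11058 = -3686/3 ≈ -1228.7)
(-22516 - 21691)/(t + 46114) = (-22516 - 21691)/(-3686/3 + 46114) = -44207/134656/3 = -44207*3/134656 = -132621/134656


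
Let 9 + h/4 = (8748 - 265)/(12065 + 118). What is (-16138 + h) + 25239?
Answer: 110472827/12183 ≈ 9067.8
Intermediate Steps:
h = -404656/12183 (h = -36 + 4*((8748 - 265)/(12065 + 118)) = -36 + 4*(8483/12183) = -36 + 33932/12183 = -404656/12183 ≈ -33.215)
(-16138 + h) + 25239 = (-16138 - 404656/12183) + 25239 = -197013910/12183 + 25239 = 110472827/12183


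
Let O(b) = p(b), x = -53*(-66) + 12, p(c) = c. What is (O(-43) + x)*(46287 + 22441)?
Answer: 238279976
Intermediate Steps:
x = 3510 (x = 3498 + 12 = 3510)
O(b) = b
(O(-43) + x)*(46287 + 22441) = (-43 + 3510)*(46287 + 22441) = 3467*68728 = 238279976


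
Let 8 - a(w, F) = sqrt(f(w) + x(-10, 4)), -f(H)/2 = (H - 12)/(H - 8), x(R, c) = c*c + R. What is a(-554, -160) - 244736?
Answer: -244728 - 4*sqrt(19670)/281 ≈ -2.4473e+5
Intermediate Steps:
x(R, c) = R + c**2 (x(R, c) = c**2 + R = R + c**2)
f(H) = -2*(-12 + H)/(-8 + H) (f(H) = -2*(H - 12)/(H - 8) = -2*(-12 + H)/(-8 + H))
a(w, F) = 8 - sqrt(6 + 2*(12 - w)/(-8 + w)) (a(w, F) = 8 - sqrt(2*(12 - w)/(-8 + w) + (-10 + 4**2)) = 8 - sqrt(2*(12 - w)/(-8 + w) + (-10 + 16)) = 8 - sqrt(2*(12 - w)/(-8 + w) + 6) = 8 - sqrt(6 + 2*(12 - w)/(-8 + w)))
a(-554, -160) - 244736 = (8 - 2*4*sqrt(35)*sqrt(-1/(-8 - 554))) - 244736 = (8 - 2*4*sqrt(35)*sqrt(-1/(-562))) - 244736 = (8 - 2*2*sqrt(19670)/281) - 244736 = (8 - 4*sqrt(19670)/281) - 244736 = -244728 - 4*sqrt(19670)/281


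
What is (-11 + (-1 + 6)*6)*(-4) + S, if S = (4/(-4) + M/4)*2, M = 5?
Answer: -151/2 ≈ -75.500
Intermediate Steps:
S = ½ (S = (4/(-4) + 5/4)*2 = (4*(-¼) + 5*(¼))*2 = (-1 + 5/4)*2 = (¼)*2 = ½ ≈ 0.50000)
(-11 + (-1 + 6)*6)*(-4) + S = (-11 + (-1 + 6)*6)*(-4) + ½ = (-11 + 5*6)*(-4) + ½ = (-11 + 30)*(-4) + ½ = 19*(-4) + ½ = -76 + ½ = -151/2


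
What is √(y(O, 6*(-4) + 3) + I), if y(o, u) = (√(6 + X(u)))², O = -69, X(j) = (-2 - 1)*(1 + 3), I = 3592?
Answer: √3586 ≈ 59.883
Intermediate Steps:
X(j) = -12 (X(j) = -3*4 = -12)
y(o, u) = -6 (y(o, u) = (√(6 - 12))² = (√(-6))² = (I*√6)² = -6)
√(y(O, 6*(-4) + 3) + I) = √(-6 + 3592) = √3586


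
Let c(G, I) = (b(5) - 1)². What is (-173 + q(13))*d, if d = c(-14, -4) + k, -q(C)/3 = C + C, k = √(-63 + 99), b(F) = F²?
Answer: -146082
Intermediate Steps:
c(G, I) = 576 (c(G, I) = (5² - 1)² = (25 - 1)² = 24² = 576)
k = 6 (k = √36 = 6)
q(C) = -6*C (q(C) = -3*(C + C) = -6*C)
d = 582 (d = 576 + 6 = 582)
(-173 + q(13))*d = (-173 - 6*13)*582 = (-173 - 78)*582 = -251*582 = -146082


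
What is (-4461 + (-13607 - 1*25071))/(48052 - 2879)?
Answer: -43139/45173 ≈ -0.95497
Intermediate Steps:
(-4461 + (-13607 - 1*25071))/(48052 - 2879) = (-4461 + (-13607 - 25071))/45173 = (-4461 - 38678)*(1/45173) = -43139*1/45173 = -43139/45173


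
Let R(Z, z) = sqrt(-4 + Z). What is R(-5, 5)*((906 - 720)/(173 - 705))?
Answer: -279*I/266 ≈ -1.0489*I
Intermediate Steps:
R(-5, 5)*((906 - 720)/(173 - 705)) = sqrt(-4 - 5)*((906 - 720)/(173 - 705)) = sqrt(-9)*(186/(-532)) = (3*I)*(186*(-1/532)) = (3*I)*(-93/266) = -279*I/266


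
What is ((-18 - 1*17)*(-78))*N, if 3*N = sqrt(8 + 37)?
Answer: 2730*sqrt(5) ≈ 6104.5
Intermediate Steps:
N = sqrt(5) (N = sqrt(8 + 37)/3 = sqrt(45)/3 = (3*sqrt(5))/3 = sqrt(5) ≈ 2.2361)
((-18 - 1*17)*(-78))*N = ((-18 - 1*17)*(-78))*sqrt(5) = ((-18 - 17)*(-78))*sqrt(5) = (-35*(-78))*sqrt(5) = 2730*sqrt(5)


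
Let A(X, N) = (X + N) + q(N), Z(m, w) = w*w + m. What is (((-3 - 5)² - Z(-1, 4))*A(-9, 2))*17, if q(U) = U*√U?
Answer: -5831 + 1666*√2 ≈ -3474.9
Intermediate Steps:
q(U) = U^(3/2)
Z(m, w) = m + w² (Z(m, w) = w² + m = m + w²)
A(X, N) = N + X + N^(3/2) (A(X, N) = (X + N) + N^(3/2) = (N + X) + N^(3/2) = N + X + N^(3/2))
(((-3 - 5)² - Z(-1, 4))*A(-9, 2))*17 = (((-3 - 5)² - (-1 + 4²))*(2 - 9 + 2^(3/2)))*17 = (((-8)² - (-1 + 16))*(2 - 9 + 2*√2))*17 = ((64 - 1*15)*(-7 + 2*√2))*17 = ((64 - 15)*(-7 + 2*√2))*17 = (49*(-7 + 2*√2))*17 = (-343 + 98*√2)*17 = -5831 + 1666*√2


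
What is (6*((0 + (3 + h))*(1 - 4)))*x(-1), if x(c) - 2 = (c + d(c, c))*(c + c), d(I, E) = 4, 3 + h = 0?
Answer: 0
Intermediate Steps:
h = -3 (h = -3 + 0 = -3)
x(c) = 2 + 2*c*(4 + c) (x(c) = 2 + (c + 4)*(c + c) = 2 + (4 + c)*(2*c) = 2 + 2*c*(4 + c))
(6*((0 + (3 + h))*(1 - 4)))*x(-1) = (6*((0 + (3 - 3))*(1 - 4)))*(2 + 2*(-1)**2 + 8*(-1)) = (6*((0 + 0)*(-3)))*(2 + 2*1 - 8) = (6*(0*(-3)))*(2 + 2 - 8) = (6*0)*(-4) = 0*(-4) = 0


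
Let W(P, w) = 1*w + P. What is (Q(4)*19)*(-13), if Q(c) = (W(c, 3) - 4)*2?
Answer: -1482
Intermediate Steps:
W(P, w) = P + w (W(P, w) = w + P = P + w)
Q(c) = -2 + 2*c (Q(c) = ((c + 3) - 4)*2 = ((3 + c) - 4)*2 = (-1 + c)*2 = -2 + 2*c)
(Q(4)*19)*(-13) = ((-2 + 2*4)*19)*(-13) = ((-2 + 8)*19)*(-13) = (6*19)*(-13) = 114*(-13) = -1482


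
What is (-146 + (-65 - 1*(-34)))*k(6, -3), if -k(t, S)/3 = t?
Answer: 3186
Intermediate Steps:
k(t, S) = -3*t
(-146 + (-65 - 1*(-34)))*k(6, -3) = (-146 + (-65 - 1*(-34)))*(-3*6) = (-146 + (-65 + 34))*(-18) = (-146 - 31)*(-18) = -177*(-18) = 3186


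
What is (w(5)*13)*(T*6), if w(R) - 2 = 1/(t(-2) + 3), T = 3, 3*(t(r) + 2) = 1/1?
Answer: 1287/2 ≈ 643.50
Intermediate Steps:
t(r) = -5/3 (t(r) = -2 + (⅓)/1 = -2 + (⅓)*1 = -2 + ⅓ = -5/3)
w(R) = 11/4 (w(R) = 2 + 1/(-5/3 + 3) = 2 + 1/(4/3) = 2 + ¾ = 11/4)
(w(5)*13)*(T*6) = ((11/4)*13)*(3*6) = (143/4)*18 = 1287/2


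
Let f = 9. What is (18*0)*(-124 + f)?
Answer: 0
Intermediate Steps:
(18*0)*(-124 + f) = (18*0)*(-124 + 9) = 0*(-115) = 0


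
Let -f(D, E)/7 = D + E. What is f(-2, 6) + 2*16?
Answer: 4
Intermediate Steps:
f(D, E) = -7*D - 7*E (f(D, E) = -7*(D + E) = -7*D - 7*E)
f(-2, 6) + 2*16 = (-7*(-2) - 7*6) + 2*16 = (14 - 42) + 32 = -28 + 32 = 4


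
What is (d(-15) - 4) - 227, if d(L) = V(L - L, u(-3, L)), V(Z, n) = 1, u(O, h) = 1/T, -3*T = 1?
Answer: -230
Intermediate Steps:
T = -1/3 (T = -1/3*1 = -1/3 ≈ -0.33333)
u(O, h) = -3 (u(O, h) = 1/(-1/3) = -3)
d(L) = 1
(d(-15) - 4) - 227 = (1 - 4) - 227 = -3 - 227 = -230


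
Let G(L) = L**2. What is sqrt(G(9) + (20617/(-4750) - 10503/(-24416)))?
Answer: sqrt(648056533496330)/2899400 ≈ 8.7801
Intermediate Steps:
sqrt(G(9) + (20617/(-4750) - 10503/(-24416))) = sqrt(9**2 + (20617/(-4750) - 10503/(-24416))) = sqrt(81 + (20617*(-1/4750) - 10503*(-1/24416))) = sqrt(81 + (-20617/4750 + 10503/24416)) = sqrt(81 - 226747711/57988000) = sqrt(4470280289/57988000) = sqrt(648056533496330)/2899400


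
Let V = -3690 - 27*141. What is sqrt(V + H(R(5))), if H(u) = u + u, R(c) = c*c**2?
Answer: I*sqrt(7247) ≈ 85.129*I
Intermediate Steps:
R(c) = c**3
H(u) = 2*u
V = -7497 (V = -3690 - 1*3807 = -3690 - 3807 = -7497)
sqrt(V + H(R(5))) = sqrt(-7497 + 2*5**3) = sqrt(-7497 + 2*125) = sqrt(-7497 + 250) = sqrt(-7247) = I*sqrt(7247)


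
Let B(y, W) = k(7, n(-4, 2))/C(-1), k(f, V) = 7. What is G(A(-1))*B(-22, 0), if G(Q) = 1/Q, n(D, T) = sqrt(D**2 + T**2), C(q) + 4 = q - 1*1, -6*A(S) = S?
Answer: -7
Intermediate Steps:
A(S) = -S/6
C(q) = -5 + q (C(q) = -4 + (q - 1*1) = -4 + (q - 1) = -4 + (-1 + q) = -5 + q)
B(y, W) = -7/6 (B(y, W) = 7/(-5 - 1) = 7/(-6) = 7*(-1/6) = -7/6)
G(Q) = 1/Q
G(A(-1))*B(-22, 0) = -7/6/(-1/6*(-1)) = -7/6/(1/6) = 6*(-7/6) = -7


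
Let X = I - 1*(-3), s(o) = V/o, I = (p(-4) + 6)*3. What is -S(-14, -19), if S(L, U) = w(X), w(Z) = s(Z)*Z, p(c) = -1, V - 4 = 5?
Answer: -9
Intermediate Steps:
V = 9 (V = 4 + 5 = 9)
I = 15 (I = (-1 + 6)*3 = 5*3 = 15)
s(o) = 9/o
X = 18 (X = 15 - 1*(-3) = 15 + 3 = 18)
w(Z) = 9 (w(Z) = (9/Z)*Z = 9)
S(L, U) = 9
-S(-14, -19) = -1*9 = -9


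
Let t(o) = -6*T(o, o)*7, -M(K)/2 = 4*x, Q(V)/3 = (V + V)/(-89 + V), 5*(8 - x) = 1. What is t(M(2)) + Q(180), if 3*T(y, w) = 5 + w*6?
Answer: 2358478/455 ≈ 5183.5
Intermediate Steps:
x = 39/5 (x = 8 - ⅕*1 = 8 - ⅕ = 39/5 ≈ 7.8000)
T(y, w) = 5/3 + 2*w (T(y, w) = (5 + w*6)/3 = (5 + 6*w)/3 = 5/3 + 2*w)
Q(V) = 6*V/(-89 + V) (Q(V) = 3*((V + V)/(-89 + V)) = 3*((2*V)/(-89 + V)) = 3*(2*V/(-89 + V)) = 6*V/(-89 + V))
M(K) = -312/5 (M(K) = -8*39/5 = -2*156/5 = -312/5)
t(o) = -70 - 84*o (t(o) = -6*(5/3 + 2*o)*7 = (-10 - 12*o)*7 = -70 - 84*o)
t(M(2)) + Q(180) = (-70 - 84*(-312/5)) + 6*180/(-89 + 180) = (-70 + 26208/5) + 6*180/91 = 25858/5 + 6*180*(1/91) = 25858/5 + 1080/91 = 2358478/455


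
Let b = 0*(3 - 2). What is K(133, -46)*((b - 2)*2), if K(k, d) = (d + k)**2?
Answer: -30276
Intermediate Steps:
b = 0 (b = 0*1 = 0)
K(133, -46)*((b - 2)*2) = (-46 + 133)**2*((0 - 2)*2) = 87**2*(-2*2) = 7569*(-4) = -30276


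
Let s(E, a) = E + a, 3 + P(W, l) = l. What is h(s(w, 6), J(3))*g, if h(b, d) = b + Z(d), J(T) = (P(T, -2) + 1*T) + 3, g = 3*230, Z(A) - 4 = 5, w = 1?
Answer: 11040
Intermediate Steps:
P(W, l) = -3 + l
Z(A) = 9 (Z(A) = 4 + 5 = 9)
g = 690
J(T) = -2 + T (J(T) = ((-3 - 2) + 1*T) + 3 = (-5 + T) + 3 = -2 + T)
h(b, d) = 9 + b (h(b, d) = b + 9 = 9 + b)
h(s(w, 6), J(3))*g = (9 + (1 + 6))*690 = (9 + 7)*690 = 16*690 = 11040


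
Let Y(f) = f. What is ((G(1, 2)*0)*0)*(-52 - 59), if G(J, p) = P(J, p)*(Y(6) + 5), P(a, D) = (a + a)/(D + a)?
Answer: 0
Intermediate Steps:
P(a, D) = 2*a/(D + a) (P(a, D) = (2*a)/(D + a) = 2*a/(D + a))
G(J, p) = 22*J/(J + p) (G(J, p) = (2*J/(p + J))*(6 + 5) = (2*J/(J + p))*11 = 22*J/(J + p))
((G(1, 2)*0)*0)*(-52 - 59) = (((22*1/(1 + 2))*0)*0)*(-52 - 59) = (((22*1/3)*0)*0)*(-111) = (((22*1*(1/3))*0)*0)*(-111) = (((22/3)*0)*0)*(-111) = (0*0)*(-111) = 0*(-111) = 0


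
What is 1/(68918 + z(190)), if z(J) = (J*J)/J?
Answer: 1/69108 ≈ 1.4470e-5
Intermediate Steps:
z(J) = J (z(J) = J**2/J = J)
1/(68918 + z(190)) = 1/(68918 + 190) = 1/69108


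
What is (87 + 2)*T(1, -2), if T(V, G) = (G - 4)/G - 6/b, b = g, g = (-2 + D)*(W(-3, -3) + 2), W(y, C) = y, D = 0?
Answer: 0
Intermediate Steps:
g = 2 (g = (-2 + 0)*(-3 + 2) = -2*(-1) = 2)
b = 2
T(V, G) = -3 + (-4 + G)/G (T(V, G) = (G - 4)/G - 6/2 = (-4 + G)/G - 6*½ = (-4 + G)/G - 3 = -3 + (-4 + G)/G)
(87 + 2)*T(1, -2) = (87 + 2)*(-2 - 4/(-2)) = 89*(-2 - 4*(-½)) = 89*(-2 + 2) = 89*0 = 0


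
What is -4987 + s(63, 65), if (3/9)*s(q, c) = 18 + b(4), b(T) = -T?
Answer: -4945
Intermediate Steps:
s(q, c) = 42 (s(q, c) = 3*(18 - 1*4) = 3*(18 - 4) = 3*14 = 42)
-4987 + s(63, 65) = -4987 + 42 = -4945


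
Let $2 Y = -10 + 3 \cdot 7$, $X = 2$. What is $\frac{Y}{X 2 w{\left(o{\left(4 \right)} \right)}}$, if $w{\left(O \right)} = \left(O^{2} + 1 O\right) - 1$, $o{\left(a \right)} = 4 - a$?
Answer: $- \frac{11}{8} \approx -1.375$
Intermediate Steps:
$w{\left(O \right)} = -1 + O + O^{2}$ ($w{\left(O \right)} = \left(O^{2} + O\right) - 1 = \left(O + O^{2}\right) - 1 = -1 + O + O^{2}$)
$Y = \frac{11}{2}$ ($Y = \frac{-10 + 3 \cdot 7}{2} = \frac{-10 + 21}{2} = \frac{1}{2} \cdot 11 = \frac{11}{2} \approx 5.5$)
$\frac{Y}{X 2 w{\left(o{\left(4 \right)} \right)}} = \frac{1}{2 \cdot 2 \left(-1 + \left(4 - 4\right) + \left(4 - 4\right)^{2}\right)} \frac{11}{2} = \frac{1}{4 \left(-1 + \left(4 - 4\right) + \left(4 - 4\right)^{2}\right)} \frac{11}{2} = \frac{1}{4 \left(-1 + 0 + 0^{2}\right)} \frac{11}{2} = \frac{1}{4 \left(-1 + 0 + 0\right)} \frac{11}{2} = \frac{1}{4 \left(-1\right)} \frac{11}{2} = \frac{1}{-4} \cdot \frac{11}{2} = \left(- \frac{1}{4}\right) \frac{11}{2} = - \frac{11}{8}$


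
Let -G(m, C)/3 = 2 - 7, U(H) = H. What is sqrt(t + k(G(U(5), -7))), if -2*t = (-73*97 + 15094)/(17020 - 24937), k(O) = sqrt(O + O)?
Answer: sqrt(14097538 + 27857284*sqrt(30))/5278 ≈ 2.4461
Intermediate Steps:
G(m, C) = 15 (G(m, C) = -3*(2 - 7) = -3*(-5) = 15)
k(O) = sqrt(2)*sqrt(O) (k(O) = sqrt(2*O) = sqrt(2)*sqrt(O))
t = 2671/5278 (t = -(-73*97 + 15094)/(2*(17020 - 24937)) = -(-7081 + 15094)/(2*(-7917)) = -8013*(-1)/(2*7917) = -1/2*(-2671/2639) = 2671/5278 ≈ 0.50606)
sqrt(t + k(G(U(5), -7))) = sqrt(2671/5278 + sqrt(2)*sqrt(15)) = sqrt(2671/5278 + sqrt(30))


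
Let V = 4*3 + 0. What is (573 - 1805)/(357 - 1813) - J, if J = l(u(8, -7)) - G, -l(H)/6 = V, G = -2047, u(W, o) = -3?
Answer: -25664/13 ≈ -1974.2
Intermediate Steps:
V = 12 (V = 12 + 0 = 12)
l(H) = -72 (l(H) = -6*12 = -72)
J = 1975 (J = -72 - 1*(-2047) = -72 + 2047 = 1975)
(573 - 1805)/(357 - 1813) - J = (573 - 1805)/(357 - 1813) - 1*1975 = -1232/(-1456) - 1975 = -1232*(-1/1456) - 1975 = 11/13 - 1975 = -25664/13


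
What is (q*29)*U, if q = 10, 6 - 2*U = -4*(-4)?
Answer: -1450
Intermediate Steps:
U = -5 (U = 3 - (-2)*(-4) = 3 - ½*16 = 3 - 8 = -5)
(q*29)*U = (10*29)*(-5) = 290*(-5) = -1450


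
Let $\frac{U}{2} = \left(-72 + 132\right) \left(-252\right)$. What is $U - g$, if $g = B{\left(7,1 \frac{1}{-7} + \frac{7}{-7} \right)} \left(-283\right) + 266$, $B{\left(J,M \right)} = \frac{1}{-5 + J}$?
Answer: $- \frac{60729}{2} \approx -30365.0$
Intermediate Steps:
$U = -30240$ ($U = 2 \left(-72 + 132\right) \left(-252\right) = 2 \cdot 60 \left(-252\right) = 2 \left(-15120\right) = -30240$)
$g = \frac{249}{2}$ ($g = \frac{1}{-5 + 7} \left(-283\right) + 266 = \frac{1}{2} \left(-283\right) + 266 = - \frac{283}{2} + 266 = \frac{249}{2} \approx 124.5$)
$U - g = -30240 - \frac{249}{2} = - \frac{60729}{2}$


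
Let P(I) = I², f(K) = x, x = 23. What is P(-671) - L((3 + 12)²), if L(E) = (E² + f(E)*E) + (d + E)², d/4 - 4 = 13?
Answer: 308592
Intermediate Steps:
d = 68 (d = 16 + 4*13 = 16 + 52 = 68)
f(K) = 23
L(E) = E² + (68 + E)² + 23*E (L(E) = (E² + 23*E) + (68 + E)² = E² + (68 + E)² + 23*E)
P(-671) - L((3 + 12)²) = (-671)² - (4624 + 2*((3 + 12)²)² + 159*(3 + 12)²) = 450241 - (4624 + 2*(15²)² + 159*15²) = 450241 - (4624 + 2*225² + 159*225) = 450241 - (4624 + 2*50625 + 35775) = 450241 - (4624 + 101250 + 35775) = 450241 - 1*141649 = 450241 - 141649 = 308592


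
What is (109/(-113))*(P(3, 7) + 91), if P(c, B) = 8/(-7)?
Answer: -68561/791 ≈ -86.676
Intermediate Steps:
P(c, B) = -8/7 (P(c, B) = 8*(-⅐) = -8/7)
(109/(-113))*(P(3, 7) + 91) = (109/(-113))*(-8/7 + 91) = (109*(-1/113))*(629/7) = -109/113*629/7 = -68561/791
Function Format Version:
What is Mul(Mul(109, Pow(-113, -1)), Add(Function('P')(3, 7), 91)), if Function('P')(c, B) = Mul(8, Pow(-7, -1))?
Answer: Rational(-68561, 791) ≈ -86.676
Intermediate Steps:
Function('P')(c, B) = Rational(-8, 7) (Function('P')(c, B) = Mul(8, Rational(-1, 7)) = Rational(-8, 7))
Mul(Mul(109, Pow(-113, -1)), Add(Function('P')(3, 7), 91)) = Mul(Mul(109, Pow(-113, -1)), Add(Rational(-8, 7), 91)) = Mul(Mul(109, Rational(-1, 113)), Rational(629, 7)) = Mul(Rational(-109, 113), Rational(629, 7)) = Rational(-68561, 791)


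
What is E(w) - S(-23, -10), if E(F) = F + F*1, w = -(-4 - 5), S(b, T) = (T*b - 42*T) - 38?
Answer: -594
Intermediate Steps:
S(b, T) = -38 - 42*T + T*b (S(b, T) = (-42*T + T*b) - 38 = -38 - 42*T + T*b)
w = 9 (w = -1*(-9) = 9)
E(F) = 2*F (E(F) = F + F = 2*F)
E(w) - S(-23, -10) = 2*9 - (-38 - 42*(-10) - 10*(-23)) = 18 - (-38 + 420 + 230) = 18 - 1*612 = 18 - 612 = -594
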